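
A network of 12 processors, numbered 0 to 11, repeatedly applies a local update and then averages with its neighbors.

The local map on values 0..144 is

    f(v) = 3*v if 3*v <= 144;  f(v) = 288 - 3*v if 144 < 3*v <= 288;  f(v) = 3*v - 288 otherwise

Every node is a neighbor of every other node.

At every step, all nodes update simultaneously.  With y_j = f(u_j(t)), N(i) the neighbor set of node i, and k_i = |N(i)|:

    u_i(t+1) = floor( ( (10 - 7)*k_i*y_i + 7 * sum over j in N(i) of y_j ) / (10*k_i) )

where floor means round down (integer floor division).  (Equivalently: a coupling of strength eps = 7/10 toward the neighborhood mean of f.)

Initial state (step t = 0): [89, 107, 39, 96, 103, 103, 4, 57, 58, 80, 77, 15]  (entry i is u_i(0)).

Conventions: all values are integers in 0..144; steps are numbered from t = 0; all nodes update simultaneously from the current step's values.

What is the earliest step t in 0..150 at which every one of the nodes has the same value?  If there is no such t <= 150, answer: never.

Answer: never
Key observation: The state at step 18 reappears at step 23 — the system is in a cycle of period 5 from step 18 on.  No step 0..23 is synchronized, and the cycle repeats forever, so no step up to 150 (or ever) has all nodes equal.

Derivation:
t=0: [89, 107, 39, 96, 103, 103, 4, 57, 58, 80, 77, 15]  (not all equal)
t=1: [43, 46, 66, 38, 43, 43, 41, 66, 65, 49, 52, 49]  (not all equal)
t=2: [122, 124, 113, 119, 122, 122, 121, 113, 114, 125, 123, 125]  (not all equal)
t=3: [73, 75, 67, 71, 73, 73, 73, 67, 68, 76, 74, 76]  (not all equal)
t=4: [70, 69, 75, 72, 70, 70, 70, 75, 74, 68, 70, 68]  (not all equal)
t=5: [75, 76, 72, 74, 75, 75, 75, 72, 73, 77, 75, 77]  (not all equal)
t=6: [63, 63, 65, 64, 63, 63, 63, 65, 65, 62, 63, 62]  (not all equal)
t=7: [98, 98, 96, 97, 98, 98, 98, 96, 96, 98, 98, 98]  (not all equal)
t=8: [4, 4, 3, 3, 4, 4, 4, 3, 3, 4, 4, 4]  (not all equal)
t=9: [11, 11, 10, 10, 11, 11, 11, 10, 10, 11, 11, 11]  (not all equal)
t=10: [32, 32, 31, 31, 32, 32, 32, 31, 31, 32, 32, 32]  (not all equal)
t=11: [95, 95, 94, 94, 95, 95, 95, 94, 94, 95, 95, 95]  (not all equal)
t=12: [3, 3, 4, 4, 3, 3, 3, 4, 4, 3, 3, 3]  (not all equal)
t=13: [9, 9, 10, 10, 9, 9, 9, 10, 10, 9, 9, 9]  (not all equal)
t=14: [27, 27, 28, 28, 27, 27, 27, 28, 28, 27, 27, 27]  (not all equal)
t=15: [81, 81, 82, 82, 81, 81, 81, 82, 82, 81, 81, 81]  (not all equal)
t=16: [44, 44, 43, 43, 44, 44, 44, 43, 43, 44, 44, 44]  (not all equal)
t=17: [131, 131, 130, 130, 131, 131, 131, 130, 130, 131, 131, 131]  (not all equal)
t=18: [104, 104, 103, 103, 104, 104, 104, 103, 103, 104, 104, 104]  (not all equal)
t=19: [23, 23, 22, 22, 23, 23, 23, 22, 22, 23, 23, 23]  (not all equal)
t=20: [68, 68, 67, 67, 68, 68, 68, 67, 67, 68, 68, 68]  (not all equal)
t=21: [84, 84, 85, 85, 84, 84, 84, 85, 85, 84, 84, 84]  (not all equal)
t=22: [35, 35, 34, 34, 35, 35, 35, 34, 34, 35, 35, 35]  (not all equal)
t=23: [104, 104, 103, 103, 104, 104, 104, 103, 103, 104, 104, 104]  (not all equal)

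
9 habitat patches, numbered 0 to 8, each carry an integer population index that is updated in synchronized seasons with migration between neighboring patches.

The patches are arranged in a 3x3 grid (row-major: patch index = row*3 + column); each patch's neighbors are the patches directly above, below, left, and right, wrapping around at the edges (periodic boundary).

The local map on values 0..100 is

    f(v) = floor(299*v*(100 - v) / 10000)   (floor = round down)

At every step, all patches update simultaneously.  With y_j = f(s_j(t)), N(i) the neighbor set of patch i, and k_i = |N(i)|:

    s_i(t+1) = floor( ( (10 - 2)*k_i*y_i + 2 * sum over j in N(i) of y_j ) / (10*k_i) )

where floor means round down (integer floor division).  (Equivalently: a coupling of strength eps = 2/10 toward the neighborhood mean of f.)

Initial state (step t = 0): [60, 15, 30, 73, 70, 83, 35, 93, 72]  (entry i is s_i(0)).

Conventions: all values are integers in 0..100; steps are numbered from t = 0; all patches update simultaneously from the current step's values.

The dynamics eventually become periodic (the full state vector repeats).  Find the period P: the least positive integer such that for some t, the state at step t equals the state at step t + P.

Answer: 2
Key observation: The state at step 10, [68, 68, 68, 68, 68, 68, 68, 68, 68], reappears at step 12 — and no state repeats earlier — so the cycle the system enters has period 2.

Derivation:
t=0: [60, 15, 30, 73, 70, 83, 35, 93, 72]
t=1: [68, 41, 60, 58, 57, 45, 64, 26, 57]
t=2: [66, 70, 71, 71, 72, 73, 67, 59, 71]
t=3: [66, 62, 61, 61, 60, 58, 65, 70, 61]
t=4: [67, 69, 70, 70, 70, 71, 67, 63, 70]
t=5: [65, 63, 62, 62, 62, 61, 65, 67, 62]
t=6: [68, 68, 69, 69, 69, 70, 68, 66, 69]
t=7: [64, 64, 63, 63, 63, 62, 64, 66, 63]
t=8: [68, 68, 68, 68, 68, 69, 68, 67, 68]
t=9: [65, 65, 64, 64, 64, 63, 65, 65, 64]
t=10: [68, 68, 68, 68, 68, 68, 68, 68, 68]
t=11: [65, 65, 65, 65, 65, 65, 65, 65, 65]
t=12: [68, 68, 68, 68, 68, 68, 68, 68, 68]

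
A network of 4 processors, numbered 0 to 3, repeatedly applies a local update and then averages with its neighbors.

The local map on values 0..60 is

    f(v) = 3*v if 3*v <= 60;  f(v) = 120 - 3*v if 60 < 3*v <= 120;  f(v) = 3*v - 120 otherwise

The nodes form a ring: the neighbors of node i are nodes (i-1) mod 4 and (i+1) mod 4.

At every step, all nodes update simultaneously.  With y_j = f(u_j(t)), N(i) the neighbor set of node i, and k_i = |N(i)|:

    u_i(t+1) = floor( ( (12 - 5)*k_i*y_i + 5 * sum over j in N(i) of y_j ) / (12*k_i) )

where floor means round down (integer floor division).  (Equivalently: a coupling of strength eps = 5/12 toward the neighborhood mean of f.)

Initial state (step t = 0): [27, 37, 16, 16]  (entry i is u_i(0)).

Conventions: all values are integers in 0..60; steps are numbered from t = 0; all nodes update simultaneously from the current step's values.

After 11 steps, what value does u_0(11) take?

Answer: u_0(11) = 25

Derivation:
t=0: [27, 37, 16, 16]
t=1: [34, 23, 39, 46]
t=2: [24, 34, 16, 14]
t=3: [40, 30, 40, 44]
t=4: [8, 17, 8, 7]
t=5: [29, 39, 29, 22]
t=6: [31, 15, 31, 45]
t=7: [28, 37, 28, 20]
t=8: [35, 20, 35, 50]
t=9: [27, 41, 27, 23]
t=10: [34, 18, 34, 46]
t=11: [25, 39, 25, 18]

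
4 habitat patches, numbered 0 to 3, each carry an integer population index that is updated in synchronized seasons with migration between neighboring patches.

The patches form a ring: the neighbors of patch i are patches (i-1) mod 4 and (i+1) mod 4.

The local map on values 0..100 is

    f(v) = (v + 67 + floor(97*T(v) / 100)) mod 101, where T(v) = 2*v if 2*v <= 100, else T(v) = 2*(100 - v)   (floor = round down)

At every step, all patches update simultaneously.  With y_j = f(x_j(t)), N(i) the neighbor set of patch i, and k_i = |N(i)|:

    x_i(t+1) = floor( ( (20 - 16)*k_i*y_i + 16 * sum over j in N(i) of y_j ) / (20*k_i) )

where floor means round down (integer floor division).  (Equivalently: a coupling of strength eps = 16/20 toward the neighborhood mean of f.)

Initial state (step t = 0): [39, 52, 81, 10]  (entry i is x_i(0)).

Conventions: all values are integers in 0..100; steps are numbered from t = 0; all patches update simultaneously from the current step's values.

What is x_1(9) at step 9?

Simulating step by step:
t=0: [39, 52, 81, 10]
t=1: [58, 67, 59, 84]
t=2: [72, 22, 71, 19]
t=3: [38, 80, 39, 78]
t=4: [83, 79, 84, 80]
t=5: [83, 81, 83, 81]
t=6: [82, 81, 82, 81]
t=7: [82, 82, 82, 82]
t=8: [82, 82, 82, 82]
t=9: [82, 82, 82, 82]

Answer: x_1(9) = 82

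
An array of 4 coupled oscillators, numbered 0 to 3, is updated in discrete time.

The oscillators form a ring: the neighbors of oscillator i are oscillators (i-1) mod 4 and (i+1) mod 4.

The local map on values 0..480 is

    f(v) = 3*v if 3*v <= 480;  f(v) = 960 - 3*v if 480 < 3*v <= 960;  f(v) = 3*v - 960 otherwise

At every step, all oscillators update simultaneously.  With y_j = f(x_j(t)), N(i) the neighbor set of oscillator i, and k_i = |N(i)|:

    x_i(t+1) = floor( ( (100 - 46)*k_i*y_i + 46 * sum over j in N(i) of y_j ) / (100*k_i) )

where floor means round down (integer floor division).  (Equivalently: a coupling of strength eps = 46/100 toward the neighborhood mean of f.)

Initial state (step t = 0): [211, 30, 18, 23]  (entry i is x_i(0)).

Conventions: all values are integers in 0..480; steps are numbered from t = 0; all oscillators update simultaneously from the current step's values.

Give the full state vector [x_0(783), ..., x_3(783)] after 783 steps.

Answer: [96, 96, 96, 96]
Key observation: The state at step 30, [288, 288, 288, 288], reappears at step 32: the system is in a cycle of period 2 from step 30 on.  Therefore the state at step 783 equals the state at step 30 + ((783 - 30) mod 2) = 31, which is [96, 96, 96, 96].

Derivation:
t=0: [211, 30, 18, 23]
t=1: [213, 136, 65, 124]
t=2: [352, 339, 284, 319]
t=3: [65, 77, 72, 48]
t=4: [191, 219, 202, 172]
t=5: [380, 334, 362, 410]
t=6: [168, 93, 139, 216]
t=7: [382, 351, 361, 369]
t=8: [155, 121, 121, 150]
t=9: [438, 386, 383, 433]
t=10: [314, 231, 225, 307]
t=11: [80, 213, 224, 90]
t=12: [265, 294, 291, 267]
t=13: [143, 100, 101, 143]
t=14: [399, 330, 331, 400]
t=15: [190, 78, 79, 191]
t=16: [353, 270, 270, 353]
t=17: [110, 138, 138, 110]
t=18: [349, 394, 394, 349]
t=19: [118, 190, 190, 118]
t=20: [362, 381, 381, 362]
t=21: [139, 169, 169, 139]
t=22: [425, 444, 444, 425]
t=23: [328, 358, 358, 328]
t=24: [44, 93, 93, 44]
t=25: [165, 245, 245, 165]
t=26: [409, 280, 280, 409]
t=27: [233, 153, 153, 233]
t=28: [306, 413, 413, 306]
t=29: [96, 224, 224, 96]
t=30: [288, 288, 288, 288]
t=31: [96, 96, 96, 96]
t=32: [288, 288, 288, 288]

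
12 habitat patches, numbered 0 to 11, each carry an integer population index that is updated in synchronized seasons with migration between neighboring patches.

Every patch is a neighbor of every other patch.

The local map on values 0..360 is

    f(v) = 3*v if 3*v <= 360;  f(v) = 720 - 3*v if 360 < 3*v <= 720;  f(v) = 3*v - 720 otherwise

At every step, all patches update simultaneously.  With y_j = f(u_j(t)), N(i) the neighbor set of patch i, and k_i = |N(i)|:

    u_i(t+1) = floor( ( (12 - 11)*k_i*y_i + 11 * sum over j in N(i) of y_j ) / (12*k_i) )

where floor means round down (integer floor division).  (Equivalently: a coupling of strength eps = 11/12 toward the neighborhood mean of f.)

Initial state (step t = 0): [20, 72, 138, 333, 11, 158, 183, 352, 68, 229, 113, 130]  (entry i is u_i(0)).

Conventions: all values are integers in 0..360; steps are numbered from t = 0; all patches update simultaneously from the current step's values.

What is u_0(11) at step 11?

Simulating step by step:
t=0: [20, 72, 138, 333, 11, 158, 183, 352, 68, 229, 113, 130]
t=1: [212, 212, 212, 212, 212, 212, 212, 212, 212, 212, 212, 212]
t=2: [84, 84, 84, 84, 84, 84, 84, 84, 84, 84, 84, 84]
t=3: [252, 252, 252, 252, 252, 252, 252, 252, 252, 252, 252, 252]
t=4: [36, 36, 36, 36, 36, 36, 36, 36, 36, 36, 36, 36]
t=5: [108, 108, 108, 108, 108, 108, 108, 108, 108, 108, 108, 108]
t=6: [324, 324, 324, 324, 324, 324, 324, 324, 324, 324, 324, 324]
t=7: [252, 252, 252, 252, 252, 252, 252, 252, 252, 252, 252, 252]
t=8: [36, 36, 36, 36, 36, 36, 36, 36, 36, 36, 36, 36]
t=9: [108, 108, 108, 108, 108, 108, 108, 108, 108, 108, 108, 108]
t=10: [324, 324, 324, 324, 324, 324, 324, 324, 324, 324, 324, 324]
t=11: [252, 252, 252, 252, 252, 252, 252, 252, 252, 252, 252, 252]

Answer: u_0(11) = 252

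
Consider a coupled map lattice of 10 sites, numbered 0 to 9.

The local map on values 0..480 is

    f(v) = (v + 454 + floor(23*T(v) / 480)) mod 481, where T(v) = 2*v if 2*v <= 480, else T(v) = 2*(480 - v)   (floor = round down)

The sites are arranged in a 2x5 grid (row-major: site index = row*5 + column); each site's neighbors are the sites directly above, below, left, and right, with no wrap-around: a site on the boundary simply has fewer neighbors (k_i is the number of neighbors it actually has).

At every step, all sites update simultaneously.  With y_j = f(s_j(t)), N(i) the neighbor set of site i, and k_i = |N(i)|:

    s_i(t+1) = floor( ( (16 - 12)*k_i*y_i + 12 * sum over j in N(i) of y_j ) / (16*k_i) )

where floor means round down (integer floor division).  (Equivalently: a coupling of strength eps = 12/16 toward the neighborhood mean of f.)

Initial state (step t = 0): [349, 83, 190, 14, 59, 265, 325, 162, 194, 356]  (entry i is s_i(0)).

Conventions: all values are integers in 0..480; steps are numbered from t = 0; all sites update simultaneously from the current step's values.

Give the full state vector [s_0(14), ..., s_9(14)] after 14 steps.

Answer: [77, 79, 82, 85, 87, 77, 79, 82, 85, 87]

Derivation:
t=0: [349, 83, 190, 14, 59, 265, 325, 162, 194, 356]
t=1: [203, 222, 215, 218, 312, 306, 195, 207, 286, 168]
t=2: [240, 201, 208, 249, 213, 216, 224, 217, 211, 256]
t=3: [209, 211, 211, 213, 236, 222, 207, 208, 227, 216]
t=4: [208, 202, 203, 215, 213, 204, 204, 206, 209, 221]
t=5: [196, 196, 198, 202, 210, 197, 196, 197, 205, 206]
t=6: [187, 187, 189, 195, 197, 187, 187, 190, 194, 199]
t=7: [177, 177, 181, 184, 188, 177, 178, 180, 185, 187]
t=8: [166, 167, 170, 174, 176, 166, 167, 171, 174, 177]
t=9: [154, 156, 159, 162, 164, 154, 156, 159, 163, 164]
t=10: [141, 143, 146, 150, 151, 141, 143, 147, 150, 151]
t=11: [127, 129, 133, 136, 137, 127, 129, 133, 136, 137]
t=12: [112, 114, 118, 121, 122, 112, 114, 118, 121, 122]
t=13: [95, 97, 101, 104, 105, 95, 97, 101, 104, 105]
t=14: [77, 79, 82, 85, 87, 77, 79, 82, 85, 87]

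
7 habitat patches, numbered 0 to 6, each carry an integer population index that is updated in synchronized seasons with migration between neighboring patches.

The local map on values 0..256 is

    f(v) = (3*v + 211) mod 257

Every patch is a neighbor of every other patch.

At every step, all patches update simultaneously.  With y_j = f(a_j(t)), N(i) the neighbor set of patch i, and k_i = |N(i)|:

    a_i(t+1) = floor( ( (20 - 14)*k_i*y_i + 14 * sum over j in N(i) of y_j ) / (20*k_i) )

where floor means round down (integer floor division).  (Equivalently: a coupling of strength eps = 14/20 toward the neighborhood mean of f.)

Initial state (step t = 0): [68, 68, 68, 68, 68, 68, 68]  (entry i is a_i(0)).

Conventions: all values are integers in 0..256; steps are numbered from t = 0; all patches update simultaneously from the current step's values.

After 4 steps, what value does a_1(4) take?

Simulating step by step:
t=0: [68, 68, 68, 68, 68, 68, 68]
t=1: [158, 158, 158, 158, 158, 158, 158]
t=2: [171, 171, 171, 171, 171, 171, 171]
t=3: [210, 210, 210, 210, 210, 210, 210]
t=4: [70, 70, 70, 70, 70, 70, 70]

Answer: a_1(4) = 70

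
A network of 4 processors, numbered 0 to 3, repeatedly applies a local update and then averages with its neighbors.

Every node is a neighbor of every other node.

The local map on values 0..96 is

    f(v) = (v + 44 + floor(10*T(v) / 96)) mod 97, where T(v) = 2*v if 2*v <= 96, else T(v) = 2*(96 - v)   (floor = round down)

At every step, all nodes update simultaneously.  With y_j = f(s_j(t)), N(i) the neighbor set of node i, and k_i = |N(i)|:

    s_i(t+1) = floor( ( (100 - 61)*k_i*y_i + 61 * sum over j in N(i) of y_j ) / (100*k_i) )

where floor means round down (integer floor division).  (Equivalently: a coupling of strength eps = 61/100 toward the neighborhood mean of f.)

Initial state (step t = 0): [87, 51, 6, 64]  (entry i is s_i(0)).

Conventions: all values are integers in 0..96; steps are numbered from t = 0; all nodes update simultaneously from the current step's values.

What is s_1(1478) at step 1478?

Simulating step by step:
t=0: [87, 51, 6, 64]
t=1: [28, 23, 31, 25]
t=2: [75, 74, 76, 75]
t=3: [26, 25, 26, 26]
t=4: [74, 74, 74, 74]
t=5: [25, 25, 25, 25]
t=6: [74, 74, 74, 74]

Answer: s_1(1478) = 74
Key observation: The state at step 4, [74, 74, 74, 74], reappears at step 6: the system is in a cycle of period 2 from step 4 on.  Therefore the state at step 1478 equals the state at step 4 + ((1478 - 4) mod 2) = 4, which is [74, 74, 74, 74].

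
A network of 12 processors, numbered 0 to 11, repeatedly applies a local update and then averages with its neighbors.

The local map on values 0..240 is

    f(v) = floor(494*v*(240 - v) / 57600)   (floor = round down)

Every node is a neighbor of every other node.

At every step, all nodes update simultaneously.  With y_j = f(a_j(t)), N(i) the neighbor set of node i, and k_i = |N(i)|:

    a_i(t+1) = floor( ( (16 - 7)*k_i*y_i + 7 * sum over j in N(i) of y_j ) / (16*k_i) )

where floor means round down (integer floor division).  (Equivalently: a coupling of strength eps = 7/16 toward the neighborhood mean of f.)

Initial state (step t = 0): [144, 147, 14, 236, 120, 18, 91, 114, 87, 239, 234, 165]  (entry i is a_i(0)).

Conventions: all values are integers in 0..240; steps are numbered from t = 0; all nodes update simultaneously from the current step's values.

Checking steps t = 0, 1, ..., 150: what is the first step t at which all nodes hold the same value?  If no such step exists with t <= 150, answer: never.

Simulating step by step:
t=0: [144, 147, 14, 236, 120, 18, 91, 114, 87, 239, 234, 165]  (not all equal)
t=1: [97, 96, 49, 39, 100, 53, 96, 100, 95, 36, 42, 91]  (not all equal)
t=2: [109, 109, 89, 82, 110, 91, 109, 110, 109, 79, 84, 108]  (not all equal)
t=3: [120, 120, 116, 114, 120, 116, 120, 120, 120, 113, 114, 120]  (not all equal)
t=4: [123, 123, 123, 123, 123, 123, 123, 123, 123, 123, 123, 123]  (all equal)

Answer: 4
Key observation: Synchronization is absorbing here: once all nodes are equal they stay equal, and step 4 is the first all-equal step.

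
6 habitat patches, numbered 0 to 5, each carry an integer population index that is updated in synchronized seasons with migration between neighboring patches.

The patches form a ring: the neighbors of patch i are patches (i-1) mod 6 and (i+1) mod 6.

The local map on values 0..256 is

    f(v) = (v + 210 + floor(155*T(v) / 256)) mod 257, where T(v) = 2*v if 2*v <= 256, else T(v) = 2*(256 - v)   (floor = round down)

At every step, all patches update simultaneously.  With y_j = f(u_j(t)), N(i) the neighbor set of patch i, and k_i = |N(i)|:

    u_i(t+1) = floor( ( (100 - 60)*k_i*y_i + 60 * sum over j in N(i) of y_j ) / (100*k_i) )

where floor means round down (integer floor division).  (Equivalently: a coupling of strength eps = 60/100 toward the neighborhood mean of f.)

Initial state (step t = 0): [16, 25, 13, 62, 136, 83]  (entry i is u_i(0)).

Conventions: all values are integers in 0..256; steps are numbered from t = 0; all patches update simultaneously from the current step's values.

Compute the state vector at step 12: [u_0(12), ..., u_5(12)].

Simulating step by step:
t=0: [16, 25, 13, 62, 136, 83]
t=1: [141, 148, 124, 177, 161, 198]
t=2: [228, 230, 227, 226, 225, 227]
t=3: [214, 214, 214, 215, 215, 214]
t=4: [217, 217, 217, 217, 217, 217]
t=5: [217, 217, 217, 217, 217, 217]
t=6: [217, 217, 217, 217, 217, 217]
t=7: [217, 217, 217, 217, 217, 217]
t=8: [217, 217, 217, 217, 217, 217]
t=9: [217, 217, 217, 217, 217, 217]
t=10: [217, 217, 217, 217, 217, 217]
t=11: [217, 217, 217, 217, 217, 217]
t=12: [217, 217, 217, 217, 217, 217]

Answer: [217, 217, 217, 217, 217, 217]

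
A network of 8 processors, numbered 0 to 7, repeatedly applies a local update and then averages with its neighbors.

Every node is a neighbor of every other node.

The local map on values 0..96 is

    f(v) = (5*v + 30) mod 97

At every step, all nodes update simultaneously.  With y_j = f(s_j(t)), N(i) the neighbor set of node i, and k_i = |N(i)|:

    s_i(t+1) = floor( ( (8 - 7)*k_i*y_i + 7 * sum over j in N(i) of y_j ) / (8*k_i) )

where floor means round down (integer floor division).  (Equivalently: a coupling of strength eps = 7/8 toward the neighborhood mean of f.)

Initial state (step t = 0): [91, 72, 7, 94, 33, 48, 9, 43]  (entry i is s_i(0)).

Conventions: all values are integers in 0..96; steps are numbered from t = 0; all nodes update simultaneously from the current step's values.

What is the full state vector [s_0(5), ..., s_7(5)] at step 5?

Answer: [74, 74, 74, 74, 74, 74, 74, 74]

Derivation:
t=0: [91, 72, 7, 94, 33, 48, 9, 43]
t=1: [35, 35, 35, 35, 35, 35, 35, 35]
t=2: [11, 11, 11, 11, 11, 11, 11, 11]
t=3: [85, 85, 85, 85, 85, 85, 85, 85]
t=4: [67, 67, 67, 67, 67, 67, 67, 67]
t=5: [74, 74, 74, 74, 74, 74, 74, 74]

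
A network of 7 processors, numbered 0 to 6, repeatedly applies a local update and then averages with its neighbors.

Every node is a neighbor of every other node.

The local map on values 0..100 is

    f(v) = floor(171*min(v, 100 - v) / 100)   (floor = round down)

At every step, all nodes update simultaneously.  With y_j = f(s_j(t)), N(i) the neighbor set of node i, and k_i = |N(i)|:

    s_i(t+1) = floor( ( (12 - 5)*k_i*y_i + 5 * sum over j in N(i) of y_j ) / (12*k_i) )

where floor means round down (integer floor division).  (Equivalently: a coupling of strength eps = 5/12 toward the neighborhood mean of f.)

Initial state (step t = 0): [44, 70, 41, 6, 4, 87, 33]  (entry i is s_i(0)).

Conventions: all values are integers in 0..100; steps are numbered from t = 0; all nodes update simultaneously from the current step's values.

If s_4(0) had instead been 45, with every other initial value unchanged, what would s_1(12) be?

Simulating step by step:
t=0: [44, 70, 41, 6, 45, 87, 33]
t=1: [63, 51, 60, 30, 64, 36, 53]
t=2: [64, 75, 67, 58, 63, 63, 73]
t=3: [59, 49, 56, 64, 60, 60, 51]
t=4: [71, 77, 73, 66, 70, 70, 77]
t=5: [48, 43, 46, 52, 49, 49, 43]
t=6: [80, 75, 78, 80, 81, 81, 75]
t=7: [35, 39, 36, 35, 34, 34, 39]
t=8: [59, 63, 61, 59, 59, 59, 63]
t=9: [68, 65, 66, 68, 68, 68, 65]
t=10: [54, 57, 57, 54, 54, 54, 57]
t=11: [76, 74, 74, 76, 76, 76, 74]
t=12: [41, 43, 43, 41, 41, 41, 43]

Answer: s_1(12) = 43
Key observation: This trace re-runs the system from the modified initial state.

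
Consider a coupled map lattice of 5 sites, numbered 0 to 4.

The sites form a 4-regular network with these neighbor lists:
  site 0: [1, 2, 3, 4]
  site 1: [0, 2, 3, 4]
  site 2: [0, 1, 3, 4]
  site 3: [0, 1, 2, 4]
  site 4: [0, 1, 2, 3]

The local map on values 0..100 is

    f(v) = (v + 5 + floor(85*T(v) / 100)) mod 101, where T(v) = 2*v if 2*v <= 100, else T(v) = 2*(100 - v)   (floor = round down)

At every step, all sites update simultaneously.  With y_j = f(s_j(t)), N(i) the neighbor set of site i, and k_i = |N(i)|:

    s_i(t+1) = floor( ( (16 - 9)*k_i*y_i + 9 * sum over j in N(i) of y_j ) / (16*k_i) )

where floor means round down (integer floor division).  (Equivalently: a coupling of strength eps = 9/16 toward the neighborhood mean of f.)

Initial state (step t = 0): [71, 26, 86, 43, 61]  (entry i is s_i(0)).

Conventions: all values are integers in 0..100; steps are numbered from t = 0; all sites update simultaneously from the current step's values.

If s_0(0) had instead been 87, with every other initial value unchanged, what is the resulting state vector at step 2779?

Simulating step by step:
t=0: [87, 26, 86, 43, 61]
t=1: [25, 43, 25, 27, 30]
t=2: [67, 51, 67, 68, 71]
t=3: [27, 31, 27, 27, 27]
t=4: [78, 81, 78, 78, 78]
t=5: [18, 18, 18, 18, 18]
t=6: [53, 53, 53, 53, 53]
t=7: [36, 36, 36, 36, 36]
t=8: [1, 1, 1, 1, 1]
t=9: [7, 7, 7, 7, 7]
t=10: [23, 23, 23, 23, 23]
t=11: [67, 67, 67, 67, 67]
t=12: [27, 27, 27, 27, 27]
t=13: [77, 77, 77, 77, 77]
t=14: [20, 20, 20, 20, 20]
t=15: [59, 59, 59, 59, 59]
t=16: [32, 32, 32, 32, 32]
t=17: [91, 91, 91, 91, 91]
t=18: [10, 10, 10, 10, 10]
t=19: [32, 32, 32, 32, 32]

Answer: [32, 32, 32, 32, 32]
Key observation: The state at step 16, [32, 32, 32, 32, 32], reappears at step 19: the system is in a cycle of period 3 from step 16 on.  Therefore the state at step 2779 equals the state at step 16 + ((2779 - 16) mod 3) = 16, which is [32, 32, 32, 32, 32].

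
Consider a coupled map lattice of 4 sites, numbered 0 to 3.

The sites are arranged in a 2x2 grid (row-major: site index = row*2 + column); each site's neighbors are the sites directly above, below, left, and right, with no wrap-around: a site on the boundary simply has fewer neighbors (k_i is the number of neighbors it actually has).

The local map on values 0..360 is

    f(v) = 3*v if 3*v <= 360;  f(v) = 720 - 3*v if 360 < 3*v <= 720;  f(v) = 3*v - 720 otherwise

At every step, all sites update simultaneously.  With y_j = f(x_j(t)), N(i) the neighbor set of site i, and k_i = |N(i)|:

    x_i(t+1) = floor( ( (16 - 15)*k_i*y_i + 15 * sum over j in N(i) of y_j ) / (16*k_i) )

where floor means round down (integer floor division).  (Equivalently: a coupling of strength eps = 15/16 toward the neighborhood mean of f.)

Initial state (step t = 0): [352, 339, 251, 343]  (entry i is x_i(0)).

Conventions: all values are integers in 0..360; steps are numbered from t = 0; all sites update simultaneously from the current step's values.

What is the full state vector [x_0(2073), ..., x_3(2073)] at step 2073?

Simulating step by step:
t=0: [352, 339, 251, 343]
t=1: [175, 320, 304, 174]
t=2: [214, 199, 196, 214]
t=3: [124, 80, 81, 124]
t=4: [248, 341, 341, 248]
t=5: [285, 41, 41, 285]
t=6: [123, 134, 134, 123]
t=7: [320, 348, 348, 320]
t=8: [318, 245, 245, 318]
t=9: [28, 220, 220, 28]
t=10: [61, 82, 82, 61]
t=11: [242, 186, 186, 242]
t=12: [152, 15, 15, 152]
t=13: [58, 250, 250, 58]
t=14: [39, 165, 165, 39]
t=15: [218, 123, 123, 218]
t=16: [333, 83, 83, 333]
t=17: [250, 277, 277, 250]
t=18: [105, 35, 35, 105]
t=19: [118, 301, 301, 118]
t=20: [193, 343, 343, 193]
t=21: [298, 151, 151, 298]
t=22: [261, 179, 179, 261]
t=23: [175, 70, 70, 175]
t=24: [209, 195, 195, 209]
t=25: [132, 95, 95, 132]
t=26: [287, 321, 321, 287]
t=27: [236, 147, 147, 236]
t=28: [262, 28, 28, 262]
t=29: [82, 67, 67, 82]
t=30: [203, 243, 243, 203]
t=31: [15, 104, 104, 15]
t=32: [295, 61, 61, 295]
t=33: [181, 166, 166, 181]
t=34: [219, 179, 179, 219]
t=35: [175, 70, 70, 175]

Answer: [181, 166, 166, 181]
Key observation: The state at step 23, [175, 70, 70, 175], reappears at step 35: the system is in a cycle of period 12 from step 23 on.  Therefore the state at step 2073 equals the state at step 23 + ((2073 - 23) mod 12) = 33, which is [181, 166, 166, 181].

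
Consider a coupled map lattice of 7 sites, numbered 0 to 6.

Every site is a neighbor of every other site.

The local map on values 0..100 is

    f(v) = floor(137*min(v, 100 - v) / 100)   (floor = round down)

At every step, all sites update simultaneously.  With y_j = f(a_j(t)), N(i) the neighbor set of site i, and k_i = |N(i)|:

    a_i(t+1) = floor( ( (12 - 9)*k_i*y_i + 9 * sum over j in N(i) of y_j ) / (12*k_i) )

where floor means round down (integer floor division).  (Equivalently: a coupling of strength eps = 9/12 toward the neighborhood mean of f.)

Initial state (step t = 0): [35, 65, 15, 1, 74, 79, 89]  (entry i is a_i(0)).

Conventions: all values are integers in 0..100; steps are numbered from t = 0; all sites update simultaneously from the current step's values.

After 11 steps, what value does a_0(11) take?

Simulating step by step:
t=0: [35, 65, 15, 1, 74, 79, 89]
t=1: [30, 30, 26, 24, 28, 27, 26]
t=2: [37, 37, 36, 36, 37, 36, 36]
t=3: [49, 49, 49, 49, 49, 49, 49]
t=4: [67, 67, 67, 67, 67, 67, 67]
t=5: [45, 45, 45, 45, 45, 45, 45]
t=6: [61, 61, 61, 61, 61, 61, 61]
t=7: [53, 53, 53, 53, 53, 53, 53]
t=8: [64, 64, 64, 64, 64, 64, 64]
t=9: [49, 49, 49, 49, 49, 49, 49]
t=10: [67, 67, 67, 67, 67, 67, 67]
t=11: [45, 45, 45, 45, 45, 45, 45]

Answer: a_0(11) = 45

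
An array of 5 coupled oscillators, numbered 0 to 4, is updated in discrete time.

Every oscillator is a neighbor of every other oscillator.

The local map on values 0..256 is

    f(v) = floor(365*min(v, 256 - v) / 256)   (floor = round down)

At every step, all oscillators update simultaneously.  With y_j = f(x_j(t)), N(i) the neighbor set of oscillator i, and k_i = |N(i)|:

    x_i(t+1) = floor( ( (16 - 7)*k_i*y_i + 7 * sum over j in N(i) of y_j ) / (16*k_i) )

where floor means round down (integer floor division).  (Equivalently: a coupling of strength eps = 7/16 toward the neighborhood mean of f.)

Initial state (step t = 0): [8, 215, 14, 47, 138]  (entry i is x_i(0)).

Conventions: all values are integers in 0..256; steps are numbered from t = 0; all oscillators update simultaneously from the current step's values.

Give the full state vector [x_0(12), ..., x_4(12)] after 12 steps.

Simulating step by step:
t=0: [8, 215, 14, 47, 138]
t=1: [40, 61, 43, 65, 111]
t=2: [75, 88, 77, 91, 121]
t=3: [118, 126, 119, 128, 148]
t=4: [169, 174, 169, 175, 162]
t=5: [123, 119, 123, 119, 127]
t=6: [174, 171, 174, 171, 177]
t=7: [116, 118, 116, 118, 114]
t=8: [165, 166, 165, 166, 163]
t=9: [129, 128, 129, 128, 130]
t=10: [181, 181, 181, 181, 180]
t=11: [106, 106, 106, 106, 107]
t=12: [151, 151, 151, 151, 151]

Answer: [151, 151, 151, 151, 151]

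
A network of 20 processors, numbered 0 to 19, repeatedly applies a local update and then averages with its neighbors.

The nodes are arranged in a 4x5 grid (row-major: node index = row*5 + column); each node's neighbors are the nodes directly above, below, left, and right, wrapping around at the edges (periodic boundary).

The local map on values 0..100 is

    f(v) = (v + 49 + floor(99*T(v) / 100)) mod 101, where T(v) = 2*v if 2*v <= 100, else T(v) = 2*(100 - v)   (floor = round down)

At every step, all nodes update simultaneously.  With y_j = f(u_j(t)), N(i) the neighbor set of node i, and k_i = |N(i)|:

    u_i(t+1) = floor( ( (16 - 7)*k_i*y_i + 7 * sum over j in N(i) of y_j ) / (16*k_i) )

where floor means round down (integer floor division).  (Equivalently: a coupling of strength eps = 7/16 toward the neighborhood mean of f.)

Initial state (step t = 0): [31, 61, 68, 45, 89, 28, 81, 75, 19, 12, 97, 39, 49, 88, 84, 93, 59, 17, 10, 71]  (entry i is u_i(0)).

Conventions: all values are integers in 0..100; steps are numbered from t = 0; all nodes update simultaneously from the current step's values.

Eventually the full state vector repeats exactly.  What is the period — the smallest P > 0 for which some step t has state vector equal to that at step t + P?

Answer: 2
Key observation: The state at step 15, [71, 72, 72, 72, 71, 71, 71, 72, 71, 71, 71, 71, 72, 71, 71, 71, 72, 72, 72, 71], reappears at step 17 — and no state repeats earlier — so the cycle the system enters has period 2.

Derivation:
t=0: [31, 61, 68, 45, 89, 28, 81, 75, 19, 12, 97, 39, 49, 88, 84, 93, 59, 17, 10, 71]
t=1: [47, 78, 81, 70, 63, 43, 64, 67, 34, 64, 51, 68, 85, 59, 64, 58, 82, 92, 78, 70]
t=2: [84, 71, 67, 72, 82, 81, 79, 73, 63, 78, 89, 77, 67, 78, 84, 85, 68, 59, 71, 78]
t=3: [64, 74, 79, 75, 66, 65, 69, 75, 78, 69, 61, 70, 77, 71, 64, 64, 76, 83, 75, 67]
t=4: [81, 73, 68, 72, 79, 81, 77, 71, 71, 78, 83, 76, 70, 74, 81, 81, 72, 66, 72, 79]
t=5: [67, 73, 77, 74, 68, 66, 70, 75, 74, 69, 65, 71, 76, 73, 67, 66, 74, 79, 74, 68]
t=6: [79, 74, 70, 73, 78, 80, 76, 72, 73, 78, 80, 75, 71, 74, 79, 79, 73, 69, 73, 78]
t=7: [68, 72, 76, 73, 69, 67, 71, 74, 73, 69, 67, 72, 75, 73, 68, 68, 73, 76, 73, 69]
t=8: [78, 75, 71, 74, 77, 79, 75, 73, 74, 77, 79, 75, 72, 74, 78, 78, 74, 71, 74, 77]
t=9: [69, 72, 75, 73, 70, 68, 71, 74, 72, 70, 68, 72, 74, 72, 69, 69, 72, 75, 73, 70]
t=10: [77, 75, 72, 74, 76, 78, 75, 73, 74, 77, 78, 75, 73, 75, 77, 77, 75, 72, 74, 76]
t=11: [70, 72, 74, 73, 71, 69, 71, 73, 72, 70, 69, 71, 73, 72, 70, 70, 72, 74, 72, 71]
t=12: [76, 75, 73, 74, 76, 77, 75, 74, 75, 76, 77, 75, 74, 75, 76, 76, 75, 73, 74, 76]
t=13: [71, 72, 73, 72, 71, 70, 71, 72, 72, 71, 70, 71, 72, 72, 71, 71, 72, 73, 72, 71]
t=14: [76, 75, 74, 75, 75, 76, 75, 75, 75, 76, 76, 75, 75, 75, 76, 76, 75, 74, 75, 75]
t=15: [71, 72, 72, 72, 71, 71, 71, 72, 71, 71, 71, 71, 72, 71, 71, 71, 72, 72, 72, 71]
t=16: [75, 75, 75, 75, 75, 76, 75, 75, 75, 76, 76, 75, 75, 75, 76, 75, 75, 75, 75, 75]
t=17: [71, 72, 72, 72, 71, 71, 71, 72, 71, 71, 71, 71, 72, 71, 71, 71, 72, 72, 72, 71]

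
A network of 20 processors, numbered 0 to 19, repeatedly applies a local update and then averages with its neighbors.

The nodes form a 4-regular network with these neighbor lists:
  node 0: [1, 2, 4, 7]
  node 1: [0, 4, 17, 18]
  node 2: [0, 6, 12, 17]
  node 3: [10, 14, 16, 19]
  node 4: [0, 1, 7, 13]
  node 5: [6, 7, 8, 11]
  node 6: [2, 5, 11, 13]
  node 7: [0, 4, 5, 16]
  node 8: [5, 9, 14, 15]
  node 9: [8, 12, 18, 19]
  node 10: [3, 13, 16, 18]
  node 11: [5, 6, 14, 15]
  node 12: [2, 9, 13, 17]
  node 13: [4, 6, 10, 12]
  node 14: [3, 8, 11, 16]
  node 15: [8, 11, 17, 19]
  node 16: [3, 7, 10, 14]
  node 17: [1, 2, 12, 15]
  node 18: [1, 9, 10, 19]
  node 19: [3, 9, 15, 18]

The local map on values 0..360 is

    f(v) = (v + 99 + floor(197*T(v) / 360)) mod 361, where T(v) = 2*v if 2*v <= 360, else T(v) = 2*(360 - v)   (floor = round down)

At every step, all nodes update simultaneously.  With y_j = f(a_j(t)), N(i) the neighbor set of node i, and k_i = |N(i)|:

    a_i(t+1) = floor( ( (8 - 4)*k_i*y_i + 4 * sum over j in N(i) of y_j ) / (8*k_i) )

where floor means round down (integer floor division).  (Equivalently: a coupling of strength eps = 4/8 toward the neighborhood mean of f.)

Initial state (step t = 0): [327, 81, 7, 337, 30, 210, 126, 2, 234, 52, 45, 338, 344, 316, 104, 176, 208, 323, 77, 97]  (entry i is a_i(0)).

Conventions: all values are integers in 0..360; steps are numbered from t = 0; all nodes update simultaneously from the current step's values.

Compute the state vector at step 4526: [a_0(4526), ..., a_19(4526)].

Simulating step by step:
t=0: [327, 81, 7, 337, 30, 210, 126, 2, 234, 52, 45, 338, 344, 316, 104, 176, 208, 323, 77, 97]
t=1: [131, 211, 94, 165, 152, 95, 53, 112, 147, 199, 168, 116, 114, 107, 210, 129, 145, 123, 251, 235]
t=2: [105, 122, 261, 85, 125, 264, 262, 217, 88, 131, 113, 248, 304, 248, 119, 110, 97, 272, 106, 93]
t=3: [275, 315, 132, 298, 291, 129, 107, 191, 241, 131, 293, 165, 93, 167, 295, 263, 284, 164, 284, 263]
t=4: [94, 100, 107, 104, 103, 82, 185, 96, 83, 82, 102, 109, 170, 146, 102, 101, 105, 105, 93, 94]
t=5: [303, 306, 264, 312, 275, 261, 177, 299, 281, 254, 277, 289, 166, 125, 310, 306, 314, 288, 294, 296]
t=6: [103, 103, 103, 102, 136, 106, 138, 103, 105, 103, 136, 104, 127, 230, 102, 103, 102, 101, 104, 104]
t=7: [277, 277, 238, 276, 142, 282, 146, 278, 316, 276, 142, 279, 132, 64, 313, 314, 276, 273, 278, 315]
t=8: [96, 96, 88, 95, 86, 96, 90, 96, 102, 92, 86, 96, 76, 132, 103, 102, 95, 94, 95, 103]
t=9: [295, 296, 284, 299, 253, 299, 255, 297, 308, 293, 252, 301, 239, 144, 307, 308, 297, 291, 296, 306]
t=10: [104, 104, 105, 103, 97, 103, 97, 103, 102, 104, 97, 103, 98, 73, 102, 102, 103, 104, 104, 103]
t=11: [314, 314, 313, 312, 300, 312, 300, 312, 312, 313, 300, 312, 302, 276, 312, 313, 312, 314, 314, 314]
t=12: [102, 102, 102, 102, 102, 102, 102, 102, 102, 102, 102, 102, 102, 104, 102, 102, 102, 102, 102, 102]
t=13: [312, 312, 312, 312, 312, 312, 312, 312, 312, 312, 312, 312, 312, 314, 312, 312, 312, 312, 312, 312]
t=14: [102, 102, 102, 102, 102, 102, 102, 102, 102, 102, 102, 102, 102, 102, 102, 102, 102, 102, 102, 102]
t=15: [312, 312, 312, 312, 312, 312, 312, 312, 312, 312, 312, 312, 312, 312, 312, 312, 312, 312, 312, 312]
t=16: [102, 102, 102, 102, 102, 102, 102, 102, 102, 102, 102, 102, 102, 102, 102, 102, 102, 102, 102, 102]

Answer: [102, 102, 102, 102, 102, 102, 102, 102, 102, 102, 102, 102, 102, 102, 102, 102, 102, 102, 102, 102]
Key observation: The state at step 14, [102, 102, 102, 102, 102, 102, 102, 102, 102, 102, 102, 102, 102, 102, 102, 102, 102, 102, 102, 102], reappears at step 16: the system is in a cycle of period 2 from step 14 on.  Therefore the state at step 4526 equals the state at step 14 + ((4526 - 14) mod 2) = 14, which is [102, 102, 102, 102, 102, 102, 102, 102, 102, 102, 102, 102, 102, 102, 102, 102, 102, 102, 102, 102].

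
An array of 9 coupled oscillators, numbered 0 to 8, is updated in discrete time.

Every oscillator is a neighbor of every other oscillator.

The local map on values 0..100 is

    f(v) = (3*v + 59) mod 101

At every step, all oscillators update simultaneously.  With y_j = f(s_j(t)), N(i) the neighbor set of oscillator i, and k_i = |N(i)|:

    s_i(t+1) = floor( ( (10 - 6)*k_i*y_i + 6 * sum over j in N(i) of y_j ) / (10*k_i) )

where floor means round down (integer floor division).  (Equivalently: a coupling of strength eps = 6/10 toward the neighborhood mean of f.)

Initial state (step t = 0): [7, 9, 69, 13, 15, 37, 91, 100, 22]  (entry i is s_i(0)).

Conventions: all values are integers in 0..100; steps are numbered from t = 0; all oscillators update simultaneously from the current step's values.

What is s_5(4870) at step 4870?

Simulating step by step:
t=0: [7, 9, 69, 13, 15, 37, 91, 100, 22]
t=1: [64, 66, 58, 70, 39, 60, 47, 56, 45]
t=2: [55, 57, 49, 61, 64, 51, 72, 47, 70]
t=3: [36, 38, 30, 42, 45, 32, 53, 61, 51]
t=4: [57, 59, 51, 63, 66, 53, 41, 49, 39]
t=5: [35, 37, 29, 41, 44, 31, 52, 27, 50]
t=6: [54, 56, 48, 60, 63, 50, 38, 47, 36]
t=7: [34, 36, 28, 39, 42, 30, 51, 60, 49]
t=8: [51, 53, 45, 56, 59, 47, 35, 43, 33]
t=9: [39, 41, 66, 44, 47, 68, 56, 64, 54]
t=10: [65, 67, 59, 70, 73, 61, 49, 57, 47]
t=11: [51, 53, 45, 56, 59, 47, 35, 43, 66]
t=12: [39, 41, 66, 44, 47, 68, 56, 64, 54]

Answer: s_5(4870) = 61
Key observation: The state at step 9, [39, 41, 66, 44, 47, 68, 56, 64, 54], reappears at step 12: the system is in a cycle of period 3 from step 9 on.  Therefore the state at step 4870 equals the state at step 9 + ((4870 - 9) mod 3) = 10, which is [65, 67, 59, 70, 73, 61, 49, 57, 47].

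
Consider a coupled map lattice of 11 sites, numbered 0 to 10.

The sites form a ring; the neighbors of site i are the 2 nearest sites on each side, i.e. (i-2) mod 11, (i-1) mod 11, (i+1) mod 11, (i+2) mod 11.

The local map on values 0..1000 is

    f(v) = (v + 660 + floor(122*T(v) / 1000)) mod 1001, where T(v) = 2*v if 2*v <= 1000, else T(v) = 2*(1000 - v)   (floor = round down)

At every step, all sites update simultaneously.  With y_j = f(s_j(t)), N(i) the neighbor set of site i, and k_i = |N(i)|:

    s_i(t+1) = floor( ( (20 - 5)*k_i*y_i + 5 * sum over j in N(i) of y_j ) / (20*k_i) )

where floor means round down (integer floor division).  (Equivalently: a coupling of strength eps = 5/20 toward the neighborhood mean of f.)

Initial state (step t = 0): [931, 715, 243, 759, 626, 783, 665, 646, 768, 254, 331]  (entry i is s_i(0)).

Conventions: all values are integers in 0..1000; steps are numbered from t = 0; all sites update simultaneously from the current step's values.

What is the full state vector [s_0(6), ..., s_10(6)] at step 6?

Answer: [327, 277, 302, 252, 135, 106, 92, 129, 255, 444, 709]

Derivation:
t=0: [931, 715, 243, 759, 626, 783, 665, 646, 768, 254, 331]
t=1: [607, 464, 840, 499, 428, 473, 412, 440, 477, 828, 209]
t=2: [409, 308, 470, 285, 220, 238, 184, 229, 303, 504, 775]
t=3: [191, 88, 254, 145, 831, 890, 845, 843, 189, 315, 399]
t=4: [794, 755, 921, 808, 581, 584, 564, 533, 751, 192, 279]
t=5: [500, 456, 563, 494, 368, 351, 338, 356, 448, 753, 151]
t=6: [327, 277, 302, 252, 135, 106, 92, 129, 255, 444, 709]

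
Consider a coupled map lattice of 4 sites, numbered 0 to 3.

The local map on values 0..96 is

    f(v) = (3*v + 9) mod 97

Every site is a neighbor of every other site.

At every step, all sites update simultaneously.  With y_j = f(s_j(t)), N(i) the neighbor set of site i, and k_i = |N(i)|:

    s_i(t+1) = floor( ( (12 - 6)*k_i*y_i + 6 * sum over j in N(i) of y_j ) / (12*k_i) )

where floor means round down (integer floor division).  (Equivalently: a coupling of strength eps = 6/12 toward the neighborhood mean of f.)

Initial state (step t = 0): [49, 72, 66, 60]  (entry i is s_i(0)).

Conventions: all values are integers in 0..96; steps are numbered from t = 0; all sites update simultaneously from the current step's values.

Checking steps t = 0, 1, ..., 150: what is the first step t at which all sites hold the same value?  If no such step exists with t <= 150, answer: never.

Answer: never
Key observation: The state at step 9 reappears at step 12 — the system is in a cycle of period 3 from step 9 on.  No step 0..12 is synchronized, and the cycle repeats forever, so no step up to 150 (or ever) has all sites equal.

Derivation:
t=0: [49, 72, 66, 60]  (not all equal)
t=1: [52, 42, 36, 63]  (not all equal)
t=2: [44, 34, 28, 23]  (not all equal)
t=3: [52, 42, 69, 64]  (not all equal)
t=4: [45, 35, 29, 24]  (not all equal)
t=5: [55, 45, 72, 67]  (not all equal)
t=6: [54, 44, 38, 33]  (not all equal)
t=7: [50, 40, 34, 29]  (not all equal)
t=8: [54, 44, 38, 66]  (not all equal)
t=9: [50, 40, 34, 30]  (not all equal)
t=10: [39, 29, 23, 19]  (not all equal)
t=11: [54, 76, 70, 66]  (not all equal)
t=12: [50, 40, 34, 30]  (not all equal)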